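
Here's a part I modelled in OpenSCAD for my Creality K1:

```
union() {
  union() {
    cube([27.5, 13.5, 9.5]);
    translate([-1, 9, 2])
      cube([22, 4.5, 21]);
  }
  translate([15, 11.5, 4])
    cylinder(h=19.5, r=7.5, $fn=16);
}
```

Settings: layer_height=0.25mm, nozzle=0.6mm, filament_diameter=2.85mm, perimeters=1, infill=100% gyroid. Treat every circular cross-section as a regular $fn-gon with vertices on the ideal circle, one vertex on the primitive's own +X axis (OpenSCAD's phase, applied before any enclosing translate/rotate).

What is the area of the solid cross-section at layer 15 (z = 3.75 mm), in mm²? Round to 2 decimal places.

At z = 3.75 mm: the cube is present — its section is the full 27.5×13.5 rectangle (area 371.25 mm²); the cube at (-1, 9) (footprint 22×4.5) is included at this height (area 99.00 mm²); Combining (union): the regions partially overlap — summed areas 470.25 mm² minus the doubly-counted overlap 94.50 mm² gives 375.75 mm² — area = 375.75 mm²; the cylinder at (15, 11.5) does not reach this height (z outside [4, 23.5]); Taking the union: only that combined region is present, so the union is just that shape — area = 375.75 mm². Overall, the cross-section is a single solid region. Net area = 375.75 mm².

375.75 mm²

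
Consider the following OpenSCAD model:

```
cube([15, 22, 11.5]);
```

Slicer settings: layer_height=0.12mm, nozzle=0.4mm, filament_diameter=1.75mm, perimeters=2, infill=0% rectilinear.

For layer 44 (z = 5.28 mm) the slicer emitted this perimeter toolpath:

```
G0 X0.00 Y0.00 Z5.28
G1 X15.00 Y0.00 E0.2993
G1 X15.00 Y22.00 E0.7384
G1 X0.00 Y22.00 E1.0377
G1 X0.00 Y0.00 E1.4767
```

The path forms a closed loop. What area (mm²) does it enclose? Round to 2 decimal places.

330.00 mm²

Apply the shoelace formula to the sequence of (X, Y) vertices; enclosed area = 330.00 mm².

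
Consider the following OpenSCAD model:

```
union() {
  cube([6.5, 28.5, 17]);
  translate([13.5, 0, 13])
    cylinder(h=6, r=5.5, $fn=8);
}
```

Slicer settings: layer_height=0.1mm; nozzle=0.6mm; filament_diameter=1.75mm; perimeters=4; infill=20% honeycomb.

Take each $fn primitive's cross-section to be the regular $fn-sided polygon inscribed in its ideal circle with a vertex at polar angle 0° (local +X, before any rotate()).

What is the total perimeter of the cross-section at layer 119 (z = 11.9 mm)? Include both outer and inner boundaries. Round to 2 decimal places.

70.00 mm

At z = 11.9 mm: the cube is present — its section is the full 6.5×28.5 rectangle (perimeter 70.00 mm); the cylinder at (13.5, 0) is not intersected at this z (z outside [13, 19]); Combining (union): only the 6.5×28.5 cube is present, so the union is just that shape — boundary = 70.00 mm. Overall, the cross-section is a single solid region. Total boundary length (outer) = 70.00 mm.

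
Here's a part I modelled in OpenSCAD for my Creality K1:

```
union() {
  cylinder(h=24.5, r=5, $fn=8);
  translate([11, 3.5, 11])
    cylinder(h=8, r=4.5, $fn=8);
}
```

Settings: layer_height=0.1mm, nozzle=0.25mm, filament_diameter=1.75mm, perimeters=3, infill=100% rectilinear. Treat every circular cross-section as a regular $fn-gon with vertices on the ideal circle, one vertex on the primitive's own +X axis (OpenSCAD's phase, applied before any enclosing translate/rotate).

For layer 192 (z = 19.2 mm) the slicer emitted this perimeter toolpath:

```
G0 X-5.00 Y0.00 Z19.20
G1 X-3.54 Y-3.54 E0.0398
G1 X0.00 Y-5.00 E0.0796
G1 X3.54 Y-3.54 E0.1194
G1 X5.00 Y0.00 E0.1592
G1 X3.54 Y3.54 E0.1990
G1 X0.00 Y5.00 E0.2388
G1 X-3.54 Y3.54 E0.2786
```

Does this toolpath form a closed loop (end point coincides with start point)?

Start point (G0): (-5.00, 0.00). End point (last G1): the path does not return to the start — open.

no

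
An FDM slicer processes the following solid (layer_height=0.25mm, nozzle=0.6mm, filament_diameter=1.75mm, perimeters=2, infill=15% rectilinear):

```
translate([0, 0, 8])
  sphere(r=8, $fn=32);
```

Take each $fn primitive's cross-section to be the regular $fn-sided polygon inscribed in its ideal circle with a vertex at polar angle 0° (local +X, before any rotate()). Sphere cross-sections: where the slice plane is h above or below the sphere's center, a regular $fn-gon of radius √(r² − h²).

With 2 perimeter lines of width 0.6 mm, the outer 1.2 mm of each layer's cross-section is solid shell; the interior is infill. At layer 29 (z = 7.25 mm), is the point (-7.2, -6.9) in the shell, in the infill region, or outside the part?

outside

At z = 7.25 mm: the sphere: section is a regular 32-gon, circumradius = √(r²−h²) = √(8²−0.75²) = 7.965. Overall, the cross-section is a single solid region. The nearest boundary edge runs (-6.62, -4.42)→(-5.63, -5.63); distance from the point to it = 2.02 mm. The point is not inside any of the regions above, so it lies outside the cross-section (2.02 mm from the nearest boundary).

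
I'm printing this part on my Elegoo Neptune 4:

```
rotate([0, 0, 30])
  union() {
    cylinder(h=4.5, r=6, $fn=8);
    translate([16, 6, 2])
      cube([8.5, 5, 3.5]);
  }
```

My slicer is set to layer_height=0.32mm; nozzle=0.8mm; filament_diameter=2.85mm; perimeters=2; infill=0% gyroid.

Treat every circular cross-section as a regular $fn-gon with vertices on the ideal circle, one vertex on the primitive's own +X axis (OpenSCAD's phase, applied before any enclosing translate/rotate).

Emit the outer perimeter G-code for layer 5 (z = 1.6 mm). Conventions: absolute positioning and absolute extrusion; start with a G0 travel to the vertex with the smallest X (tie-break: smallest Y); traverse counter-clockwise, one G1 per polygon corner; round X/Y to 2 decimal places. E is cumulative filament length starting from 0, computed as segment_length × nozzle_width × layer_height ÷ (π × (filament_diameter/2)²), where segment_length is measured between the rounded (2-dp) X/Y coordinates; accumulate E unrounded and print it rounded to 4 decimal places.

At z = 1.6 mm: the cylinder: section is a regular 8-gon, circumradius r=6; the cube at (16, 6) is not intersected at this z (z outside [2, 5.5]); Merging all regions: only the r=6 cylinder is present, so the union is just that shape — 1 connected region; (whole slice rotated 30° about Z — lengths, areas and connectivity unchanged). The outline is a single polygon with 8 vertices. Extrusion per mm of travel: 0.8 × 0.32 / (π × 1.425²) = 0.040129. Accumulating E over each segment gives final E = 1.4751.

G0 X-5.80 Y1.55 Z1.60
G1 X-5.20 Y-3.00 E0.1842
G1 X-1.55 Y-5.80 E0.3688
G1 X3.00 Y-5.20 E0.5529
G1 X5.80 Y-1.55 E0.7375
G1 X5.20 Y3.00 E0.9217
G1 X1.55 Y5.80 E1.1063
G1 X-3.00 Y5.20 E1.2905
G1 X-5.80 Y1.55 E1.4751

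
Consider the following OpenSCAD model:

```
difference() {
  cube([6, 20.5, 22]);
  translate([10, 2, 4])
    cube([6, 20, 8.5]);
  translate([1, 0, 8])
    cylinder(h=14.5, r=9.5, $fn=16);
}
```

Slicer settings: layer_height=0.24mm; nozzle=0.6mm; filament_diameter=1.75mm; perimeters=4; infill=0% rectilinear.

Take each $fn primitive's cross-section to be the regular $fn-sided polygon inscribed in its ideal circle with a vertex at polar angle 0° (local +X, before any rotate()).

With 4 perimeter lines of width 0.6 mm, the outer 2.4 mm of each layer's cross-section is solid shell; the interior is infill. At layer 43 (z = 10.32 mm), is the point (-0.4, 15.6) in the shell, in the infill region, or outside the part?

outside

At z = 10.32 mm: the cube (footprint 6×20.5) is included at this height; the cube at (10, 2) (footprint 6×20) is included at this height; the cylinder at (1, 0): section is a regular 16-gon, circumradius r=9.5; After the difference (first − rest): starting from the 6×20.5 cube, the 6×20 cube at (10, 2) misses the remaining region (no effect); the r=9.5 cylinder at (1, 0) partially overlaps it — only the 53.98 mm² overlap (of its 276.30 mm²) is removed, clipping the outline — 1 connected region. Overall, the cross-section is a single solid region. The nearest boundary edge runs (0.00, 9.30)→(0.00, 20.50); distance from the point to it = 0.40 mm. The point is not inside any of the regions above, so it lies outside the cross-section (0.40 mm from the nearest boundary).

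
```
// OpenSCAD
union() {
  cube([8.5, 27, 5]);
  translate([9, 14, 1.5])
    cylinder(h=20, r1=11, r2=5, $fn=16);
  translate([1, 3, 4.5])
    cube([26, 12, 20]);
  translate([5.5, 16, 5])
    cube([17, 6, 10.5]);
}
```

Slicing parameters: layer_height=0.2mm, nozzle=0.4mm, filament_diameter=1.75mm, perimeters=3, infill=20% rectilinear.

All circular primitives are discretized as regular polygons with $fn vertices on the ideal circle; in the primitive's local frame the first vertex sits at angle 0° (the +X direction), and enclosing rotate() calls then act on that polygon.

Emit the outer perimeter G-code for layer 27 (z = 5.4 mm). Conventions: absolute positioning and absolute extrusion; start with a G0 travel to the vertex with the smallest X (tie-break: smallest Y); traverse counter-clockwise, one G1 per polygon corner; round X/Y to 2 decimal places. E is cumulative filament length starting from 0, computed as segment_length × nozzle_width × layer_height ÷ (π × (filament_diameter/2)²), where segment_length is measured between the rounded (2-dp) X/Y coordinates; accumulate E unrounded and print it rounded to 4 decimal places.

At z = 5.4 mm: the cube does not reach this height (z outside [0, 5]); the cone at (9, 14) contributes a regular 16-gon of circumradius 9.830 (interpolated between r1=11 and r2=5 at t=0.195); the cube at (1, 3) (footprint 26×12) is included at this height; the cube at (5.5, 16) (footprint 17×6) is included at this height; Merging all regions: the regions partially overlap (shared area 228.63 mm²), so overlapping operands fuse into one piece — 1 connected region. The outline is a single polygon with 16 vertices. Extrusion per mm of travel: 0.4 × 0.2 / (π × 0.875²) = 0.033260. Accumulating E over each segment gives final E = 3.2629.

G0 X-0.83 Y14.00 Z5.40
G1 X-0.08 Y10.24 E0.1275
G1 X1.00 Y8.62 E0.1923
G1 X1.00 Y3.00 E0.3792
G1 X27.00 Y3.00 E1.2440
G1 X27.00 Y15.00 E1.6431
G1 X18.63 Y15.00 E1.9215
G1 X18.43 Y16.00 E1.9554
G1 X22.50 Y16.00 E2.0908
G1 X22.50 Y22.00 E2.2903
G1 X14.38 Y22.00 E2.5604
G1 X12.76 Y23.08 E2.6252
G1 X9.00 Y23.83 E2.7527
G1 X5.24 Y23.08 E2.8802
G1 X2.05 Y20.95 E3.0078
G1 X-0.08 Y17.76 E3.1354
G1 X-0.83 Y14.00 E3.2629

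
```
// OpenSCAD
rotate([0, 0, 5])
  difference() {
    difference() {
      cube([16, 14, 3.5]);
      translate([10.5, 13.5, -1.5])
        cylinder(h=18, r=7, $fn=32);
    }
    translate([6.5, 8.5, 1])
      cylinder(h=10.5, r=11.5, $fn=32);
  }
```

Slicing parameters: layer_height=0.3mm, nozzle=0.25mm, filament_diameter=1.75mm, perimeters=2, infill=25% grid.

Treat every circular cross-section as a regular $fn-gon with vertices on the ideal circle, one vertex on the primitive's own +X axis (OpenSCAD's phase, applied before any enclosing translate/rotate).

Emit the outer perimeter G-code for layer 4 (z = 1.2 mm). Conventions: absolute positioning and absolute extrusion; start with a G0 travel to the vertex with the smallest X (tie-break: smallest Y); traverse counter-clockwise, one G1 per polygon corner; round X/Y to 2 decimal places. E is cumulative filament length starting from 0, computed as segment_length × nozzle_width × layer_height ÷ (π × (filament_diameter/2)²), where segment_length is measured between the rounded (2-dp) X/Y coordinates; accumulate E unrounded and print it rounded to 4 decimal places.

At z = 1.2 mm: the cube (footprint 16×14) is included at this height; the r=7 cylinder at (10.5, 13.5) contributes a regular 32-gon of circumradius 7; Subtracting the remaining from the first: starting from the 16×14 cube, the r=7 cylinder at (10.5, 13.5) partially overlaps it — only the 78.38 mm² overlap (of its 152.95 mm²) is removed, clipping the outline — 1 connected region; the r=11.5 cylinder at (6.5, 8.5) contributes a regular 32-gon of circumradius 11.5; Subtracting the remaining from the first: starting from the result so far, the r=11.5 cylinder at (6.5, 8.5) partially overlaps it — only the 143.89 mm² overlap (of its 412.81 mm²) is removed, clipping the outline — 1 connected region; (whole slice rotated 5° about Z — lengths, areas and connectivity unchanged). The outline is a single polygon with 4 vertices. Extrusion per mm of travel: 0.25 × 0.3 / (π × 0.875²) = 0.031181. Accumulating E over each segment gives final E = 0.2053.

G0 X14.13 Y1.24 Z1.20
G1 X15.94 Y1.39 E0.0566
G1 X15.76 Y3.42 E0.1202
G1 X14.54 Y1.64 E0.1875
G1 X14.13 Y1.24 E0.2053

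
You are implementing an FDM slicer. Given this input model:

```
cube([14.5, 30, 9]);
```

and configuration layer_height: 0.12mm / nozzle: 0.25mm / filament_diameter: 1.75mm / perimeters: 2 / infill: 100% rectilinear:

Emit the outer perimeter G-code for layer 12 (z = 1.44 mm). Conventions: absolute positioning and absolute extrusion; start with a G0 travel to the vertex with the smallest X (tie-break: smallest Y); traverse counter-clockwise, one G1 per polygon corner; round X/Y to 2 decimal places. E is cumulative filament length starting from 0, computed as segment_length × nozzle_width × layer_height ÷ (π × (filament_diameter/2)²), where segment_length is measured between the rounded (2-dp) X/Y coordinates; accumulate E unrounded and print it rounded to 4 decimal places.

At z = 1.44 mm: the cube (footprint 14.5×30) is included at this height. The outline is a single polygon with 4 vertices. Extrusion per mm of travel: 0.25 × 0.12 / (π × 0.875²) = 0.012473. Accumulating E over each segment gives final E = 1.1101.

G0 X0.00 Y0.00 Z1.44
G1 X14.50 Y0.00 E0.1809
G1 X14.50 Y30.00 E0.5550
G1 X0.00 Y30.00 E0.7359
G1 X0.00 Y0.00 E1.1101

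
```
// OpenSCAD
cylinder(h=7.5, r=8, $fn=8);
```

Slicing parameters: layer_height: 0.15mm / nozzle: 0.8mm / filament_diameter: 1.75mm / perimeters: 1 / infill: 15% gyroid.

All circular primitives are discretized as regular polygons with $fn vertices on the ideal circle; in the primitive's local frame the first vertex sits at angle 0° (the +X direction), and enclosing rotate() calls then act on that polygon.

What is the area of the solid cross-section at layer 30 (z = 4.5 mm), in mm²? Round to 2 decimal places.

181.02 mm²

At z = 4.5 mm: the r=8 cylinder gives a regular 8-gon of circumradius 8 (constant along its height) (area = (8/2)·8.000²·sin(360°/8) = 181.02 mm²). Overall, the cross-section is a single solid region. Net area = 181.02 mm².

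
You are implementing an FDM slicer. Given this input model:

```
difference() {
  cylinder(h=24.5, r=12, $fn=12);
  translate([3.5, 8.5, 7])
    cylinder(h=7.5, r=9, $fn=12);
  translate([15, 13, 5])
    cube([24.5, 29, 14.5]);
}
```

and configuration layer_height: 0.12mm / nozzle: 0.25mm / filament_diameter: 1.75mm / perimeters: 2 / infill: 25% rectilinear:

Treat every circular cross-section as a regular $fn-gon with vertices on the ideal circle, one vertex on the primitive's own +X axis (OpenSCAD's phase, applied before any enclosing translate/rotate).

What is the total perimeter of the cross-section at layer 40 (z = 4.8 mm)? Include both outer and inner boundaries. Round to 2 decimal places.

74.54 mm

At z = 4.8 mm: the r=12 cylinder gives a regular 12-gon of circumradius 12 (constant along its height) (perimeter = 2·12·12.000·sin(180°/12) = 74.54 mm); the cylinder at (3.5, 8.5) is absent (z outside [7, 14.5]); the cube at (15, 13) is not intersected at this z (z outside [5, 19.5]); Subtracting the remaining from the first: none of the subtracted shapes is present at this height, so the r=12 cylinder is unchanged — boundary = 74.54 mm. Overall, the cross-section is a single solid region. Total boundary length (outer) = 74.54 mm.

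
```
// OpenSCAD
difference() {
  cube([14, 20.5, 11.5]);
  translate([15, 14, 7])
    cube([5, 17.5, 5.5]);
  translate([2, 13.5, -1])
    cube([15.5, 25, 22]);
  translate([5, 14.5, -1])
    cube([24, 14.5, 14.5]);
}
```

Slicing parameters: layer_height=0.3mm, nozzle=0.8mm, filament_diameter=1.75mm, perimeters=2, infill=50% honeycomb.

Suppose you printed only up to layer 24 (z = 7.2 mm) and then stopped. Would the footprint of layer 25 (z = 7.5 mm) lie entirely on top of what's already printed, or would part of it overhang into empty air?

entirely on top

Compare the two slices. At z = 7.2: the 14×20.5 cube contributes its full rectangle (area 287.00 mm²); the cube at (15, 14) (footprint 5×17.5) is included at this height (area 87.50 mm²); the cube at (2, 13.5) (footprint 15.5×25) is included at this height (area 387.50 mm²); the cube at (5, 14.5) is present — its section is the full 24×14.5 rectangle (area 348.00 mm²); Subtracting the remaining from the first: starting from the 14×20.5 cube (287.00 mm²), the 5×17.5 cube at (15, 14) misses the remaining region (no effect); the 15.5×25 cube at (2, 13.5) partially overlaps it — only the 84.00 mm² overlap (of its 387.50 mm²) is removed, clipping the outline; the 24×14.5 cube at (5, 14.5) misses the remaining region (no effect) — area = 203.00 mm². At z = 7.5: the 14×20.5 cube contributes its full rectangle (area 287.00 mm²); the cube at (15, 14) (footprint 5×17.5) is included at this height (area 87.50 mm²); the 15.5×25 cube at (2, 13.5) contributes its full rectangle (area 387.50 mm²); the 24×14.5 cube at (5, 14.5) contributes its full rectangle (area 348.00 mm²); Taking the first minus the rest: starting from the 14×20.5 cube (287.00 mm²), the 5×17.5 cube at (15, 14) misses the remaining region (no effect); the 15.5×25 cube at (2, 13.5) partially overlaps it — only the 84.00 mm² overlap (of its 387.50 mm²) is removed, clipping the outline; the 24×14.5 cube at (5, 14.5) misses the remaining region (no effect) — area = 203.00 mm². Checking containment: the cross-section at z = 7.5 is a subset of the cross-section at z = 7.2.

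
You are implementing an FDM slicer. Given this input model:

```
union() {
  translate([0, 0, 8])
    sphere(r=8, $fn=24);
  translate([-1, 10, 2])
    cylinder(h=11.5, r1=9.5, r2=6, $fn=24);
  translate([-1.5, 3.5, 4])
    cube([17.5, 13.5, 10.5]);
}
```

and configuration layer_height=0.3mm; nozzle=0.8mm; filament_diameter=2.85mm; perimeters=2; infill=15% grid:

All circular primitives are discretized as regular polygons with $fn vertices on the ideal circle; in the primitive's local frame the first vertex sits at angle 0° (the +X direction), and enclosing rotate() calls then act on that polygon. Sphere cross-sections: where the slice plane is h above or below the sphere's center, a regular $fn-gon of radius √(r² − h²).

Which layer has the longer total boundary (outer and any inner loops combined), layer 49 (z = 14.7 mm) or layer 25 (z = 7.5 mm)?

Layer 49 (z = 14.7): the sphere: section is a regular 24-gon, circumradius = √(r²−h²) = √(8²−6.7²) = 4.371 (perimeter = 2·24·4.371·sin(180°/24) = 27.39 mm); the cone at (-1, 10) is absent (z outside [2, 13.5]); the cube at (-1.5, 3.5) is not intersected at this z (z outside [4, 14.5]); Merging all regions: only the r=8 sphere is present, so the union is just that shape — boundary = 27.39 mm. So its perimeter = 27.39 mm. Layer 25 (z = 7.5): the r=8 sphere slices to a regular 24-gon of circumradius 7.984 (√(r²−h²) with h=0.5 from center) (perimeter = 2·24·7.984·sin(180°/24) = 50.02 mm); the cone at (-1, 10) (r1=9.5→r2=6) has section circumradius 7.826 here — a regular 24-gon (perimeter = 2·24·7.826·sin(180°/24) = 49.03 mm); the cube at (-1.5, 3.5) (footprint 17.5×13.5) is included at this height (perimeter 62.00 mm); Taking the union: the regions partially overlap (shared area 148.17 mm²), so the edge portions inside another operand are dropped and the merged outline is re-measured after clipping — boundary = 91.31 mm. So its perimeter = 91.31 mm. Layer 25 is larger (91.31 vs 27.39 mm).

layer 25 (z = 7.5 mm)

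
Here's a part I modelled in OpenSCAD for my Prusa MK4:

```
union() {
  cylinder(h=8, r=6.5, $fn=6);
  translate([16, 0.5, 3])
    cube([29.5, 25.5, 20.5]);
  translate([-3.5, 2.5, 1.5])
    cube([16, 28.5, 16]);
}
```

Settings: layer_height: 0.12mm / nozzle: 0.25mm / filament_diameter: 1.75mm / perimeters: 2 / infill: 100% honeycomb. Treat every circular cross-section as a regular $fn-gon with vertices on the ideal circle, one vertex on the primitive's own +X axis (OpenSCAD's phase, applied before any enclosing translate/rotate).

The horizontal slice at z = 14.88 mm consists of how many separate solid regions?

At z = 14.88 mm: the cylinder is absent (z outside [0, 8]); the 29.5×25.5 cube at (16, 0.5) contributes its full rectangle; the cube at (-3.5, 2.5) (footprint 16×28.5) is included at this height; Merging all regions: the 2 present regions are separate (no shared area or edge), so areas and boundary lengths simply add and each stays a separate island — 2 connected regions. The result has 2 disconnected regions.

2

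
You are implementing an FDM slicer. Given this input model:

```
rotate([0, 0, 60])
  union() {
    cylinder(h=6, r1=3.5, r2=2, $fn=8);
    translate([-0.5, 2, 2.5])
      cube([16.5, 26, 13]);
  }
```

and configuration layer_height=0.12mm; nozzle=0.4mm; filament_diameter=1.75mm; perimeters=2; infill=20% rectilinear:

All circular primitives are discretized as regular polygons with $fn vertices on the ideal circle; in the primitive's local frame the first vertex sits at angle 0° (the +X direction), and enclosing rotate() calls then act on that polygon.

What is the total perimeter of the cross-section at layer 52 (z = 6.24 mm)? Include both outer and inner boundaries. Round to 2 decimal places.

At z = 6.24 mm: the cone does not reach this height (z outside [0, 6]); the cube at (-0.5, 2) (footprint 16.5×26) is included at this height (perimeter 85.00 mm); Taking the union: only the 16.5×26 cube at (-0.5, 2) is present, so the union is just that shape — boundary = 85.00 mm; (whole slice rotated 60° about Z — lengths, areas and connectivity unchanged). Overall, the cross-section is a single solid region. Total boundary length (outer) = 85.00 mm.

85.00 mm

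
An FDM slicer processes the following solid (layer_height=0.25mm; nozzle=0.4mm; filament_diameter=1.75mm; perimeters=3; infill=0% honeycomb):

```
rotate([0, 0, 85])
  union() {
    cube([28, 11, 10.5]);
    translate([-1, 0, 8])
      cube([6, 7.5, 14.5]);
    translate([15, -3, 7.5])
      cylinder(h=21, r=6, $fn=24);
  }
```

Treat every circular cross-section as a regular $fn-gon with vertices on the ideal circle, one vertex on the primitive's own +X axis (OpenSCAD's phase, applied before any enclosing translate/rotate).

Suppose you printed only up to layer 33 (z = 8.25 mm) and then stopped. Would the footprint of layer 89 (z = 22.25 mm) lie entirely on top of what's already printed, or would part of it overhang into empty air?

entirely on top

Compare the two slices. At z = 8.25: the cube (footprint 28×11) is included at this height (area 308.00 mm²); the cube at (-1, 0) (footprint 6×7.5) is included at this height (area 45.00 mm²); the r=6 cylinder at (15, -3) contributes a regular 24-gon of circumradius 6 (area = (24/2)·6.000²·sin(360°/24) = 111.81 mm²); Combining (union): the regions partially overlap — summed areas 464.81 mm² minus the doubly-counted overlap 59.18 mm² gives 405.63 mm² — area = 405.63 mm²; (whole slice rotated 85° about Z — lengths, areas and connectivity unchanged). At z = 22.25: the cube is not intersected at this z (z outside [0, 10.5]); the 6×7.5 cube at (-1, 0) contributes its full rectangle (area 45.00 mm²); the r=6 cylinder at (15, -3) gives a regular 24-gon of circumradius 6 (constant along its height) (area = (24/2)·6.000²·sin(360°/24) = 111.81 mm²); Combining (union): the 2 present regions are separate (no shared area or edge), so areas and boundary lengths simply add and each stays a separate island — area = 156.81 mm²; (whole slice rotated 85° about Z — lengths, areas and connectivity unchanged). Checking containment: the cross-section at z = 22.25 is a subset of the cross-section at z = 8.25.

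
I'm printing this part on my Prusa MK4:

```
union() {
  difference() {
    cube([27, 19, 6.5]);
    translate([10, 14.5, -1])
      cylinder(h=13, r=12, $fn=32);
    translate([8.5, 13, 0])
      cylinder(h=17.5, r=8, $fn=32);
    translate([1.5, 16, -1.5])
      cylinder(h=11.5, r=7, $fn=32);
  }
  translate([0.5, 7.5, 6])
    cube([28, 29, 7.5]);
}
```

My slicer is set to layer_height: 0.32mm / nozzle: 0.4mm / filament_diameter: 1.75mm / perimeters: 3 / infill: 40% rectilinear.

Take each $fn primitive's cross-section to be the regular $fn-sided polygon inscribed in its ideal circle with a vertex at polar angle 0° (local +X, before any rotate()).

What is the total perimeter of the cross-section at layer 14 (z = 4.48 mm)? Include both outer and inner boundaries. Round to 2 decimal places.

At z = 4.48 mm: the cube is present — its section is the full 27×19 rectangle (perimeter 92.00 mm); the cylinder at (10, 14.5): section is a regular 32-gon, circumradius r=12 (perimeter = 2·32·12.000·sin(180°/32) = 75.28 mm); the cylinder at (8.5, 13): section is a regular 32-gon, circumradius r=8 (perimeter = 2·32·8.000·sin(180°/32) = 50.18 mm); the cylinder at (1.5, 16): section is a regular 32-gon, circumradius r=7 (perimeter = 2·32·7.000·sin(180°/32) = 43.91 mm); After the difference (first − rest): starting from the 27×19 cube, the r=12 cylinder at (10, 14.5) partially overlaps it — only the 313.54 mm² overlap (of its 449.49 mm²) is removed, clipping the outline; the r=8 cylinder at (8.5, 13) misses the remaining region (no effect); the r=7 cylinder at (1.5, 16) misses the remaining region (no effect) — boundary = 95.00 mm; the cube at (0.5, 7.5) is absent (z outside [6, 13.5]); Taking the union: only the result so far is present, so the union is just that shape — boundary = 95.00 mm. Overall, the cross-section is a single solid region. Total boundary length (outer) = 95.00 mm.

95.00 mm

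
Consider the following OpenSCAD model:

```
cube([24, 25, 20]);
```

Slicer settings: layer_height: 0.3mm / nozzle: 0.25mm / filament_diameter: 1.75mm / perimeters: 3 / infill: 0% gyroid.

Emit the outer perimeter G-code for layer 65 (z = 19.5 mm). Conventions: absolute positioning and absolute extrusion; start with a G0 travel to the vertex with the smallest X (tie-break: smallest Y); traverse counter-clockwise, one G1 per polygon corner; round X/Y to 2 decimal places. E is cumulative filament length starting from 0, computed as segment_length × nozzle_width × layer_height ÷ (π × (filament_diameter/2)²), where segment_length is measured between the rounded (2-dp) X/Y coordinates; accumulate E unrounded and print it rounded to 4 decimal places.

G0 X0.00 Y0.00 Z19.50
G1 X24.00 Y0.00 E0.7484
G1 X24.00 Y25.00 E1.5279
G1 X0.00 Y25.00 E2.2762
G1 X0.00 Y0.00 E3.0558

At z = 19.5 mm: the 24×25 cube contributes its full rectangle. The outline is a single polygon with 4 vertices. Extrusion per mm of travel: 0.25 × 0.3 / (π × 0.875²) = 0.031181. Accumulating E over each segment gives final E = 3.0558.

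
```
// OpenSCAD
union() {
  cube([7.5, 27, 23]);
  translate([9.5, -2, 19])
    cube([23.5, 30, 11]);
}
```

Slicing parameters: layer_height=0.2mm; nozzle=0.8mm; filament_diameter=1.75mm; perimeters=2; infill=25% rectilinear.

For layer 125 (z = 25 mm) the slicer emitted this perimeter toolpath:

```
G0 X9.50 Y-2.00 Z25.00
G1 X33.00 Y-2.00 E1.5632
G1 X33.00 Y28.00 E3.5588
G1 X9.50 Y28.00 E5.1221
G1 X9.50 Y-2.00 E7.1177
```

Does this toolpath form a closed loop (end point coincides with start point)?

yes

Start point (G0): (9.50, -2.00). End point (last G1): the path returns to the start — closed.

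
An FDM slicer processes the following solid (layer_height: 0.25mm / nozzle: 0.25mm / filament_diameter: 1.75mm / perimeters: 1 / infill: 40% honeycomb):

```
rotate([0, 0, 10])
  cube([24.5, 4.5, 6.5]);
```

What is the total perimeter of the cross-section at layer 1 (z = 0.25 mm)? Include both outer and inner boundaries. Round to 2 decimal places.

At z = 0.25 mm: the 24.5×4.5 cube contributes its full rectangle (perimeter 58.00 mm); (rotated 10° about Z; rotation is an isometry so areas/perimeters/island counts are preserved). Overall, the cross-section is a single solid region. Total boundary length (outer) = 58.00 mm.

58.00 mm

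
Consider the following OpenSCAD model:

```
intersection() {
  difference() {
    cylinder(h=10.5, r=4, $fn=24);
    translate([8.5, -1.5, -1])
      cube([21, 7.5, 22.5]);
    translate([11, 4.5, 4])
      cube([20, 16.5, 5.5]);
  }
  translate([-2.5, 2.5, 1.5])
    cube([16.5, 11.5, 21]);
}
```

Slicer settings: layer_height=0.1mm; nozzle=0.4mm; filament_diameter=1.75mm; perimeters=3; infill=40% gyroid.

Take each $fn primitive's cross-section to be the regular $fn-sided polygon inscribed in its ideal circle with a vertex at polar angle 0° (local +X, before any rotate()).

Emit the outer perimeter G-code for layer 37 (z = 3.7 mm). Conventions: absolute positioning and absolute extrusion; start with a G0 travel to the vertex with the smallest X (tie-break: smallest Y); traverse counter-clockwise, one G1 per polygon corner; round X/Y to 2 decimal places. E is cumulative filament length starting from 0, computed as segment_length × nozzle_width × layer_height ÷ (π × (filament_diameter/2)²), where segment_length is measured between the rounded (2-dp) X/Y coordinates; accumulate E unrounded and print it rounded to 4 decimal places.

At z = 3.7 mm: the r=4 cylinder gives a regular 24-gon of circumradius 4 (constant along its height); the cube at (8.5, -1.5) (footprint 21×7.5) is included at this height; the cube at (11, 4.5) is absent (z outside [4, 9.5]); After the difference (first − rest): starting from the r=4 cylinder, the 21×7.5 cube at (8.5, -1.5) misses the remaining region (no effect) — 1 connected region; the cube at (-2.5, 2.5) is present — its section is the full 16.5×11.5 rectangle; Taking the intersection: the 16.5×11.5 cube at (-2.5, 2.5) partially overlaps the result so far; clipping to the common part keeps 6.17 mm² — 1 connected region. The outline is a single polygon with 9 vertices. Extrusion per mm of travel: 0.4 × 0.1 / (π × 0.875²) = 0.016630. Accumulating E over each segment gives final E = 0.2066.

G0 X-2.50 Y2.50 Z3.70
G1 X3.08 Y2.50 E0.0928
G1 X2.83 Y2.83 E0.0997
G1 X2.00 Y3.46 E0.1170
G1 X1.04 Y3.86 E0.1343
G1 X0.00 Y4.00 E0.1518
G1 X-1.04 Y3.86 E0.1692
G1 X-2.00 Y3.46 E0.1865
G1 X-2.50 Y3.08 E0.1969
G1 X-2.50 Y2.50 E0.2066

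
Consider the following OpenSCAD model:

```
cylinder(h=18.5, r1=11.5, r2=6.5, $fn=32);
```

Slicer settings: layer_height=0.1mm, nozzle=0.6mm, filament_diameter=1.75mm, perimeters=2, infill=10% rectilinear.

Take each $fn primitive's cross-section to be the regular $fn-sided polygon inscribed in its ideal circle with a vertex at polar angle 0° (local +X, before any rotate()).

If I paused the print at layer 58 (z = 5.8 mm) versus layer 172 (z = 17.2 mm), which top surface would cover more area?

layer 58 (z = 5.8 mm)

Layer 58 (z = 5.8): the cone (r1=11.5→r2=6.5) has section circumradius 9.932 here — a regular 32-gon (area = (32/2)·9.932²·sin(360°/32) = 307.94 mm²). So its area = 307.94 mm². Layer 172 (z = 17.2): the cone (r1=11.5→r2=6.5) has section circumradius 6.851 here — a regular 32-gon (area = (32/2)·6.851²·sin(360°/32) = 146.52 mm²). So its area = 146.52 mm². Layer 58 is larger (307.94 vs 146.52 mm²).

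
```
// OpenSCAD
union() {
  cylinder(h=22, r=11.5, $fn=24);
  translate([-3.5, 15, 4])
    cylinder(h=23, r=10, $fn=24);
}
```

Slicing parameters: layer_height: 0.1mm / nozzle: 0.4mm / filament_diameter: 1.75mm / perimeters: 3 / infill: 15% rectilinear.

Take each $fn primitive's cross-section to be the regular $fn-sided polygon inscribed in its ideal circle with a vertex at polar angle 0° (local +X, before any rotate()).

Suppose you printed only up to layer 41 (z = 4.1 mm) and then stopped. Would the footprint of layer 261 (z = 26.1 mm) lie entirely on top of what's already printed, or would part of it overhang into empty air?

entirely on top

Compare the two slices. At z = 4.1: the r=11.5 cylinder contributes a regular 24-gon of circumradius 11.5 (area = (24/2)·11.500²·sin(360°/24) = 410.75 mm²); the cylinder at (-3.5, 15): section is a regular 24-gon, circumradius r=10 (area = (24/2)·10.000²·sin(360°/24) = 310.58 mm²); Combining (union): the regions partially overlap — summed areas 721.33 mm² minus the doubly-counted overlap 60.69 mm² gives 660.63 mm² — area = 660.63 mm². At z = 26.1: the cylinder does not reach this height (z outside [0, 22]); the cylinder at (-3.5, 15): section is a regular 24-gon, circumradius r=10 (area = (24/2)·10.000²·sin(360°/24) = 310.58 mm²); Combining (union): only the r=10 cylinder at (-3.5, 15) is present, so the union is just that shape — area = 310.58 mm². Checking containment: the cross-section at z = 26.1 is a subset of the cross-section at z = 4.1.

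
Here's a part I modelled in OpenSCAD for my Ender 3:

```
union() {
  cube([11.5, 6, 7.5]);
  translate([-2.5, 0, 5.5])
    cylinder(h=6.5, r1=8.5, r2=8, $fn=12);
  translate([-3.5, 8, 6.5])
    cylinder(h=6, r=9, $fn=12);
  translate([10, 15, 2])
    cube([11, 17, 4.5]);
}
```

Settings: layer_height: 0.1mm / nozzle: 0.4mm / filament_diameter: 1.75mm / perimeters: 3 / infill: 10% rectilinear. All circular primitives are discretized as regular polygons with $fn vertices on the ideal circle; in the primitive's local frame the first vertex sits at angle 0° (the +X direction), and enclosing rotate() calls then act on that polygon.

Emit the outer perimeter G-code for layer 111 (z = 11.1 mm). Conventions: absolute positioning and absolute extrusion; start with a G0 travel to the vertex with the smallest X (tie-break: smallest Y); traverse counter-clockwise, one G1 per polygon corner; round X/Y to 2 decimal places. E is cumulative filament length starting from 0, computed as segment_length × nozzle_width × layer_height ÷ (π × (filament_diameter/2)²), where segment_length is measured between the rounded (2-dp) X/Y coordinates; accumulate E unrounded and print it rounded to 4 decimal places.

G0 X-12.50 Y8.00 Z11.10
G1 X-11.29 Y3.50 E0.0775
G1 X-9.98 Y2.19 E0.1083
G1 X-10.57 Y0.00 E0.1460
G1 X-9.49 Y-4.03 E0.2154
G1 X-6.53 Y-6.99 E0.2850
G1 X-2.50 Y-8.07 E0.3544
G1 X1.53 Y-6.99 E0.4238
G1 X4.49 Y-4.03 E0.4934
G1 X5.57 Y0.00 E0.5628
G1 X4.49 Y4.03 E0.6322
G1 X4.45 Y4.07 E0.6331
G1 X5.50 Y8.00 E0.7008
G1 X4.29 Y12.50 E0.7783
G1 X1.00 Y15.79 E0.8556
G1 X-3.50 Y17.00 E0.9331
G1 X-8.00 Y15.79 E1.0106
G1 X-11.29 Y12.50 E1.0880
G1 X-12.50 Y8.00 E1.1655

At z = 11.1 mm: the cube does not reach this height (z outside [0, 7.5]); the cone at (-2.5, 0) (r1=8.5→r2=8) has section circumradius 8.069 here — a regular 12-gon; the cylinder at (-3.5, 8): section is a regular 12-gon, circumradius r=9; the cube at (10, 15) is not intersected at this z (z outside [2, 6.5]); Merging all regions: the regions partially overlap (shared area 89.20 mm²), so overlapping operands fuse into one piece — 1 connected region. The outline is a single polygon with 18 vertices. Extrusion per mm of travel: 0.4 × 0.1 / (π × 0.875²) = 0.016630. Accumulating E over each segment gives final E = 1.1655.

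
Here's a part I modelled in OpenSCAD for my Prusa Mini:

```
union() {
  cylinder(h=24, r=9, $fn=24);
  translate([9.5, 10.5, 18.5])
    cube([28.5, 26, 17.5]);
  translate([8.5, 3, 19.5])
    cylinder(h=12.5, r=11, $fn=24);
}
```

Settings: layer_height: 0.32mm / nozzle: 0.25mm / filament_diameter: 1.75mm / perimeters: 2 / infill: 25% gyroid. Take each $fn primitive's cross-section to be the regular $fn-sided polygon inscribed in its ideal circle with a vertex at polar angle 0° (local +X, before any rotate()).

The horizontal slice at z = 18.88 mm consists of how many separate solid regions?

2

At z = 18.88 mm: the cylinder: section is a regular 24-gon, circumradius r=9; the cube at (9.5, 10.5) (footprint 28.5×26) is included at this height; the cylinder at (8.5, 3) does not reach this height (z outside [19.5, 32]); Combining (union): the 2 present regions are separate (no shared area or edge), so areas and boundary lengths simply add and each stays a separate island — 2 connected regions. The result has 2 disconnected regions.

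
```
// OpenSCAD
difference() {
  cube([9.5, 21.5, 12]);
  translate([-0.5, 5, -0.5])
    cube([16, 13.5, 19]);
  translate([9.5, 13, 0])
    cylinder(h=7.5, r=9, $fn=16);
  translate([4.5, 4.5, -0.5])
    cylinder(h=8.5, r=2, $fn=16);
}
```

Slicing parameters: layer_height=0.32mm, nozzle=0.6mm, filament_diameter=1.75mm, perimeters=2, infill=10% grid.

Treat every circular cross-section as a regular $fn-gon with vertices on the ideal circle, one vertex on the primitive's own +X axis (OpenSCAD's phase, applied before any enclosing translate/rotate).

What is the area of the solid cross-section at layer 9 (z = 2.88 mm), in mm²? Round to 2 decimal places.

49.93 mm²

At z = 2.88 mm: the cube (footprint 9.5×21.5) is included at this height (area 204.25 mm²); the 16×13.5 cube at (-0.5, 5) contributes its full rectangle (area 216.00 mm²); the r=9 cylinder at (9.5, 13) contributes a regular 16-gon of circumradius 9 (area = (16/2)·9.000²·sin(360°/16) = 247.98 mm²); the r=2 cylinder at (4.5, 4.5) contributes a regular 16-gon of circumradius 2 (area = (16/2)·2.000²·sin(360°/16) = 12.25 mm²); After the difference (first − rest): starting from the 9.5×21.5 cube (204.25 mm²), the 16×13.5 cube at (-0.5, 5) partially overlaps it — only the 128.25 mm² overlap (of its 216.00 mm²) is removed, clipping the outline; the r=9 cylinder at (9.5, 13) partially overlaps it — only the 18.21 mm² overlap (of its 247.98 mm²) is removed, clipping the outline; the r=2 cylinder at (4.5, 4.5) partially overlaps it — only the 7.86 mm² overlap (of its 12.25 mm²) is removed, clipping the outline — area = 49.93 mm². Overall, the cross-section has 2 separate islands. Net area = 49.93 mm².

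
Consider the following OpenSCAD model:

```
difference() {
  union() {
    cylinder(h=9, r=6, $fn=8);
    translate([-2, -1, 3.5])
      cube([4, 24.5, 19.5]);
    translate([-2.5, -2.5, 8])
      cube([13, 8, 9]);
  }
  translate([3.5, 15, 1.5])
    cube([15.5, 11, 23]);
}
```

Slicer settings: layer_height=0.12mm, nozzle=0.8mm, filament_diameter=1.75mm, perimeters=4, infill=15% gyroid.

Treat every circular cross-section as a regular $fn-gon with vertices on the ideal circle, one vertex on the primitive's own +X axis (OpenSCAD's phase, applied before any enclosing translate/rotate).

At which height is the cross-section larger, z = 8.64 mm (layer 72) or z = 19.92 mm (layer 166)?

layer 72 (z = 8.64 mm)

Layer 72 (z = 8.64): the r=6 cylinder contributes a regular 8-gon of circumradius 6 (area = (8/2)·6.000²·sin(360°/8) = 101.82 mm²); the cube at (-2, -1) is present — its section is the full 4×24.5 rectangle (area 98.00 mm²); the cube at (-2.5, -2.5) (footprint 13×8) is included at this height (area 104.00 mm²); Combining (union): the regions partially overlap — summed areas 303.82 mm² minus the doubly-counted overlap 85.12 mm² gives 218.71 mm² — area = 218.71 mm²; the 15.5×11 cube at (3.5, 15) contributes its full rectangle (area 170.50 mm²); After the difference (first − rest): starting from that combined region (218.71 mm²), the 15.5×11 cube at (3.5, 15) misses the remaining region (no effect) — area = 218.71 mm². So its area = 218.71 mm². Layer 166 (z = 19.92): the cylinder is not intersected at this z (z outside [0, 9]); the 4×24.5 cube at (-2, -1) contributes its full rectangle (area 98.00 mm²); the cube at (-2.5, -2.5) is not intersected at this z (z outside [8, 17]); Taking the union: only the 4×24.5 cube at (-2, -1) is present, so the union is just that shape — area = 98.00 mm²; the cube at (3.5, 15) is present — its section is the full 15.5×11 rectangle (area 170.50 mm²); After the difference (first − rest): starting from the result so far (98.00 mm²), the 15.5×11 cube at (3.5, 15) misses the remaining region (no effect) — area = 98.00 mm². So its area = 98.00 mm². Layer 72 is larger (218.71 vs 98.00 mm²).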